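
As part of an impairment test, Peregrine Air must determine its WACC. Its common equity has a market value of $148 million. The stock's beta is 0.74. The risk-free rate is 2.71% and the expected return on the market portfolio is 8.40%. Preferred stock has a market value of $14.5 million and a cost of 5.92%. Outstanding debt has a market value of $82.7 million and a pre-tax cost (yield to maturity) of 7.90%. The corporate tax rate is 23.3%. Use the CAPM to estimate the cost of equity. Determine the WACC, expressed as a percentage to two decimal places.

Market risk premium = 8.4% − 2.71% = 5.69%.
Cost of equity via CAPM: Re = 2.71% + 0.74 × 5.69% = 6.9206%.
Total capital V = 148 + 14.5 + 82.7 = 245.2.
Equity: weight = 148/245.2 = 0.6036; cost = 6.9206%.
Preferred: weight = 14.5/245.2 = 0.0591; cost = 5.92%.
Debt: weight = 82.7/245.2 = 0.3373; after-tax cost = 7.9% × (1 − 23.3%) = 6.0593%.
WACC = 0.6036 × 6.9206% + 0.0591 × 5.9200% + 0.3373 × 6.0593% = 6.5709%.

6.57%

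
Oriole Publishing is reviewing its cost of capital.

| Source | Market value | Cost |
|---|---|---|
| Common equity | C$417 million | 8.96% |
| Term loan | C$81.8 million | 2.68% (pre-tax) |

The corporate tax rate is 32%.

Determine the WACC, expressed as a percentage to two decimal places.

7.79%

Total capital V = 417 + 81.8 = 498.8.
Equity: weight = 417/498.8 = 0.8360; cost = 8.96%.
Term loan: weight = 81.8/498.8 = 0.1640; after-tax cost = 2.68% × (1 − 32%) = 1.8224%.
WACC = 0.8360 × 8.9600% + 0.1640 × 1.8224% = 7.7895%.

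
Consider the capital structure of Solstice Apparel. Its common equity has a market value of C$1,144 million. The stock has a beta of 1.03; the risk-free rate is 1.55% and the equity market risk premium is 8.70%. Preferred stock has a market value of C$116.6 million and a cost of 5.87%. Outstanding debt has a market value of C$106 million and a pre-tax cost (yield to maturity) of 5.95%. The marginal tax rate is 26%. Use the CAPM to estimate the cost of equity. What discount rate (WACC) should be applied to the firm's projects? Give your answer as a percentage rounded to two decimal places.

Cost of equity via CAPM: Re = 1.55% + 1.03 × 8.7% = 10.5110%.
Total capital V = 1144 + 116.6 + 106 = 1366.6.
Equity: weight = 1144/1366.6 = 0.8371; cost = 10.511%.
Preferred: weight = 116.6/1366.6 = 0.0853; cost = 5.87%.
Debt: weight = 106/1366.6 = 0.0776; after-tax cost = 5.95% × (1 − 26%) = 4.4030%.
WACC = 0.8371 × 10.5110% + 0.0853 × 5.8700% + 0.0776 × 4.4030% = 9.6413%.

9.64%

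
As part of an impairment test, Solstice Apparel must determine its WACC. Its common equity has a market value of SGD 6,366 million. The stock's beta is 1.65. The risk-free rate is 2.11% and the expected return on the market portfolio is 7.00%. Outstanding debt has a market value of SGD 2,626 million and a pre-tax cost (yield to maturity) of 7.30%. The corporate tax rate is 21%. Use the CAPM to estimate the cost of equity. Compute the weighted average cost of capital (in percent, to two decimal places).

Market risk premium = 7.0% − 2.11% = 4.89%.
Cost of equity via CAPM: Re = 2.11% + 1.65 × 4.89% = 10.1785%.
Total capital V = 6366 + 2626 = 8992.
Equity: weight = 6366/8992 = 0.7080; cost = 10.1785%.
Debt: weight = 2626/8992 = 0.2920; after-tax cost = 7.3% × (1 − 21%) = 5.7670%.
WACC = 0.7080 × 10.1785% + 0.2920 × 5.7670% = 8.8902%.

8.89%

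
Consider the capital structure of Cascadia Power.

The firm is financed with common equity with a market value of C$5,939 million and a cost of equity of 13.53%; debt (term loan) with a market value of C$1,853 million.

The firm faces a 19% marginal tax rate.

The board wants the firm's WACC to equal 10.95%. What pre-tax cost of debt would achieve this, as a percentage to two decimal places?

Total capital V = 5939 + 1853 = 7792.
Equity weight = 5939/7792 = 0.7622.
Term loan weight = 1853/7792 = 0.2378.
Equity contribution = 0.7622 × 13.53% = 10.3125%.
Remaining for debt = 10.95% − 10.3125% = 0.6375%.
Rd × (1 − 19%) × 0.2378 = 0.6375%  ⇒  Rd = 3.3098%.

3.31%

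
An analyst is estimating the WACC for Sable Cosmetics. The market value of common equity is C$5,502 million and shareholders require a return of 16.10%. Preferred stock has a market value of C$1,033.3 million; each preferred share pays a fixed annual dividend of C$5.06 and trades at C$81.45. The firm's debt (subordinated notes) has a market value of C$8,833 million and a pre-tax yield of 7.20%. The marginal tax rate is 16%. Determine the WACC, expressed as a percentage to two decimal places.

9.66%

Cost of preferred: Rp = 5.06 / 81.45 = 6.2124%.
Total capital V = 5502 + 1033.3 + 8833 = 15368.3.
Equity: weight = 5502/15368.3 = 0.3580; cost = 16.1%.
Preferred: weight = 1033.3/15368.3 = 0.0672; cost = 6.2124%.
Subordinated notes: weight = 8833/15368.3 = 0.5748; after-tax cost = 7.2% × (1 − 16%) = 6.0480%.
WACC = 0.3580 × 16.1000% + 0.0672 × 6.2124% + 0.5748 × 6.0480% = 9.6578%.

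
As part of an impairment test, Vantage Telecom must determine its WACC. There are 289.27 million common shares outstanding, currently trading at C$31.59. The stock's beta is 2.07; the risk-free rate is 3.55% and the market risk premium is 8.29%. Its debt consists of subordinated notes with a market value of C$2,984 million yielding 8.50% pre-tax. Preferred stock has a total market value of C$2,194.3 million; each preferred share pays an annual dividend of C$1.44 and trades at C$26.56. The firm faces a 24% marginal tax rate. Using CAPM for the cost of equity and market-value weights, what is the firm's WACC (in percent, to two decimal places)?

Cost of equity via CAPM: Re = 3.55% + 2.07 × 8.29% = 20.7103%.
Cost of preferred: Rp = 1.44 / 26.56 = 5.4217%.
Market value of equity E = 31.59 × 289.27m = 9138.0393m.
Total capital V = 9138.0393 + 2194.3 + 2984 = 14316.3393.
Equity: weight = 9138.0393/14316.3393 = 0.6383; cost = 20.7103%.
Preferred: weight = 2194.3/14316.3393 = 0.1533; cost = 5.4217%.
Subordinated notes: weight = 2984/14316.3393 = 0.2084; after-tax cost = 8.5% × (1 − 24%) = 6.4600%.
WACC = 0.6383 × 20.7103% + 0.1533 × 5.4217% + 0.2084 × 6.4600% = 15.3967%.

15.40%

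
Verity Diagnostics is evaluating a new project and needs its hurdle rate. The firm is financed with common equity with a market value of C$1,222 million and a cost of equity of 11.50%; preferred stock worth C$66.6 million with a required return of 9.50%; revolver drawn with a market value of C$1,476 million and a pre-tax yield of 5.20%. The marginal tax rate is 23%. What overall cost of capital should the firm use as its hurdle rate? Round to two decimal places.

Total capital V = 1222 + 66.6 + 1476 = 2764.6.
Equity: weight = 1222/2764.6 = 0.4420; cost = 11.5%.
Preferred: weight = 66.6/2764.6 = 0.0241; cost = 9.5%.
Revolver drawn: weight = 1476/2764.6 = 0.5339; after-tax cost = 5.2% × (1 − 23%) = 4.0040%.
WACC = 0.4420 × 11.5000% + 0.0241 × 9.5000% + 0.5339 × 4.0040% = 7.4498%.

7.45%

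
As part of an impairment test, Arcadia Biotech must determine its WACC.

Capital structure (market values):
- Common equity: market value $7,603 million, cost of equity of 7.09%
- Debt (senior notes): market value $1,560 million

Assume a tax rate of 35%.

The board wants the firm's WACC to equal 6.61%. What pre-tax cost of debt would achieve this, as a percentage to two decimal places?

Total capital V = 7603 + 1560 = 9163.
Equity weight = 7603/9163 = 0.8298.
Senior notes weight = 1560/9163 = 0.1702.
Equity contribution = 0.8298 × 7.09% = 5.8829%.
Remaining for debt = 6.61% − 5.8829% = 0.7271%.
Rd × (1 − 35%) × 0.1702 = 0.7271%  ⇒  Rd = 6.5702%.

6.57%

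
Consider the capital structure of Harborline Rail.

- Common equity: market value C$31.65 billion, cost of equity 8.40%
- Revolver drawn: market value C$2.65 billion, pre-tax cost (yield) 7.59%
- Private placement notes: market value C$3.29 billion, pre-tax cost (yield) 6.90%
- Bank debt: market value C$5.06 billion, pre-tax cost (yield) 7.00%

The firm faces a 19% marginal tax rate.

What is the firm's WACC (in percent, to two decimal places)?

Total capital V = 31.65 + 2.65 + 3.29 + 5.06 = 42.65.
Equity: weight = 31.65/42.65 = 0.7421; cost = 8.4%.
Revolver drawn: weight = 2.65/42.65 = 0.0621; after-tax cost = 7.59% × (1 − 19%) = 6.1479%.
Private placement notes: weight = 3.29/42.65 = 0.0771; after-tax cost = 6.9% × (1 − 19%) = 5.5890%.
Bank debt: weight = 5.06/42.65 = 0.1186; after-tax cost = 7% × (1 − 19%) = 5.6700%.
WACC = 0.7421 × 8.4000% + 0.0621 × 6.1479% + 0.0771 × 5.5890% + 0.1186 × 5.6700% = 7.7193%.

7.72%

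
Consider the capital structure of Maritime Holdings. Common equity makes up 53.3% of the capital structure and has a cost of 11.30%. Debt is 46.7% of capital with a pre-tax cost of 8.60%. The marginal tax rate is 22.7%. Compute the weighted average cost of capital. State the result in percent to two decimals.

9.13%

After-tax cost of debt = 8.6% × (1 − 22.7%) = 6.6478%.
WACC = 0.533 × 11.3000% + 0.467 × 6.6478% = 9.1274%.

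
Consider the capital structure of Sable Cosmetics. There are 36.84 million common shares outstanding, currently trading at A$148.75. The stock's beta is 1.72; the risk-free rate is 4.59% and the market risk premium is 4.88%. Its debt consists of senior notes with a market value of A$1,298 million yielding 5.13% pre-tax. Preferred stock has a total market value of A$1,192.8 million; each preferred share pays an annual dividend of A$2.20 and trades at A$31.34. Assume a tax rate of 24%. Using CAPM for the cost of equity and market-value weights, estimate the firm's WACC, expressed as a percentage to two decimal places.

Cost of equity via CAPM: Re = 4.59% + 1.72 × 4.88% = 12.9836%.
Cost of preferred: Rp = 2.2 / 31.34 = 7.0198%.
Market value of equity E = 148.75 × 36.84m = 5479.95m.
Total capital V = 5479.95 + 1192.8 + 1298 = 7970.75.
Equity: weight = 5479.95/7970.75 = 0.6875; cost = 12.9836%.
Preferred: weight = 1192.8/7970.75 = 0.1496; cost = 7.0198%.
Senior notes: weight = 1298/7970.75 = 0.1628; after-tax cost = 5.13% × (1 − 24%) = 3.8988%.
WACC = 0.6875 × 12.9836% + 0.1496 × 7.0198% + 0.1628 × 3.8988% = 10.6117%.

10.61%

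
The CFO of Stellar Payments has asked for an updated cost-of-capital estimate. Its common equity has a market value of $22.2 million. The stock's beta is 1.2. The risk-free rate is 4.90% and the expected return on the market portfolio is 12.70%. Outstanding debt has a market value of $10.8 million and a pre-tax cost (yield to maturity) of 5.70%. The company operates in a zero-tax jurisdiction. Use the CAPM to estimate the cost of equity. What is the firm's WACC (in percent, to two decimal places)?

Market risk premium = 12.7% − 4.9% = 7.8%.
Cost of equity via CAPM: Re = 4.9% + 1.2 × 7.8% = 14.2600%.
Total capital V = 22.2 + 10.8 = 33.
Equity: weight = 22.2/33 = 0.6727; cost = 14.26%.
Debt: weight = 10.8/33 = 0.3273; after-tax cost = 5.7% × (1 − 0%) = 5.7000%.
WACC = 0.6727 × 14.2600% + 0.3273 × 5.7000% = 11.4585%.

11.46%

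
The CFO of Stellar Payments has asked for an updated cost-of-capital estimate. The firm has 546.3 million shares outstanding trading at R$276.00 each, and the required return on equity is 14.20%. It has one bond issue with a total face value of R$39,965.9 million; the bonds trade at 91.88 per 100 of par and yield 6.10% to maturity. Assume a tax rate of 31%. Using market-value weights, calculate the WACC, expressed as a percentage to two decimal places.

Market value of equity E = 276.0 × 546.3m = 150778.8m. Market value of debt D = 39965.9m × 91.88/100 = 36720.66892m.
Total capital V = 150778.8 + 36720.66892 = 187499.46892.
Equity: weight = 150778.8/187499.46892 = 0.8042; cost = 14.2%.
Bonds outstanding: weight = 36720.66892/187499.46892 = 0.1958; after-tax cost = 6.1% × (1 − 31%) = 4.2090%.
WACC = 0.8042 × 14.2000% + 0.1958 × 4.2090% = 12.2433%.

12.24%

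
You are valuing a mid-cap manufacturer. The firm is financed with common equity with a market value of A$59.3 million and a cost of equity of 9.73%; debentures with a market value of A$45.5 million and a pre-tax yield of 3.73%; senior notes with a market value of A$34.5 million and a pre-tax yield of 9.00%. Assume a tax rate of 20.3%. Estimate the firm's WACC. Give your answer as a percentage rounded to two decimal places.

6.89%

Total capital V = 59.3 + 45.5 + 34.5 = 139.3.
Equity: weight = 59.3/139.3 = 0.4257; cost = 9.73%.
Debentures: weight = 45.5/139.3 = 0.3266; after-tax cost = 3.73% × (1 − 20.3%) = 2.9728%.
Senior notes: weight = 34.5/139.3 = 0.2477; after-tax cost = 9% × (1 − 20.3%) = 7.1730%.
WACC = 0.4257 × 9.7300% + 0.3266 × 2.9728% + 0.2477 × 7.1730% = 6.8896%.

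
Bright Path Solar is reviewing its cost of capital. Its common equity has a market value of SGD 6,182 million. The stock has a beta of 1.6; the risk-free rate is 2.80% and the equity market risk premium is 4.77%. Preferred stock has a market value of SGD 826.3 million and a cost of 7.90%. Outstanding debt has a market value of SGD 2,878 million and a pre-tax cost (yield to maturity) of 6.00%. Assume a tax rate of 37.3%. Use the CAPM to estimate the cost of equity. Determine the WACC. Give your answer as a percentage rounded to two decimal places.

8.28%

Cost of equity via CAPM: Re = 2.8% + 1.6 × 4.77% = 10.4320%.
Total capital V = 6182 + 826.3 + 2878 = 9886.3.
Equity: weight = 6182/9886.3 = 0.6253; cost = 10.432%.
Preferred: weight = 826.3/9886.3 = 0.0836; cost = 7.9%.
Debt: weight = 2878/9886.3 = 0.2911; after-tax cost = 6% × (1 − 37.3%) = 3.7620%.
WACC = 0.6253 × 10.4320% + 0.0836 × 7.9000% + 0.2911 × 3.7620% = 8.2787%.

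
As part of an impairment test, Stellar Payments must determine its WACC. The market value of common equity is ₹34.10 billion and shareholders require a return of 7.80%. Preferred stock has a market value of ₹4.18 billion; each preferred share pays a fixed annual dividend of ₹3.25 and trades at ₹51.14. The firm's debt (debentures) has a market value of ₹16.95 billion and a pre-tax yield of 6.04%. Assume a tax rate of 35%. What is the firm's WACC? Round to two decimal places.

Cost of preferred: Rp = 3.25 / 51.14 = 6.3551%.
Total capital V = 34.1 + 4.18 + 16.95 = 55.23.
Equity: weight = 34.1/55.23 = 0.6174; cost = 7.8%.
Preferred: weight = 4.18/55.23 = 0.0757; cost = 6.3551%.
Debentures: weight = 16.95/55.23 = 0.3069; after-tax cost = 6.04% × (1 − 35%) = 3.9260%.
WACC = 0.6174 × 7.8000% + 0.0757 × 6.3551% + 0.3069 × 3.9260% = 6.5017%.

6.50%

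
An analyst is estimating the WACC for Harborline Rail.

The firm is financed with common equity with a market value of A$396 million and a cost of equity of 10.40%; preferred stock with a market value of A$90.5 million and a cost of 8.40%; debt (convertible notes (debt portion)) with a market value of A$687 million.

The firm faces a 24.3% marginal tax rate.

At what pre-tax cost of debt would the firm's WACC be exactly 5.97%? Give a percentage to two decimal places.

4.09%

Total capital V = 396 + 90.5 + 687 = 1173.5.
Equity weight = 396/1173.5 = 0.3375.
Preferred weight = 90.5/1173.5 = 0.0771.
Convertible notes (debt portion) weight = 687/1173.5 = 0.5854.
Equity contribution = 0.3375 × 10.4% = 3.5095%.
Preferred contribution = 0.0771 × 8.4% = 0.6478%.
Remaining for debt = 5.97% − 4.1573% = 1.8127%.
Rd × (1 − 24.3%) × 0.5854 = 1.8127%  ⇒  Rd = 4.0903%.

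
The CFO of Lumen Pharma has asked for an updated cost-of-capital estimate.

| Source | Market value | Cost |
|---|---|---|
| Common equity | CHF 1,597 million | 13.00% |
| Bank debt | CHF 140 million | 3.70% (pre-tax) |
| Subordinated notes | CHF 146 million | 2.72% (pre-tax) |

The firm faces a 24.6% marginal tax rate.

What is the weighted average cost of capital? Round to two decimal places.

Total capital V = 1597 + 140 + 146 = 1883.
Equity: weight = 1597/1883 = 0.8481; cost = 13%.
Bank debt: weight = 140/1883 = 0.0743; after-tax cost = 3.7% × (1 − 24.6%) = 2.7898%.
Subordinated notes: weight = 146/1883 = 0.0775; after-tax cost = 2.72% × (1 − 24.6%) = 2.0509%.
WACC = 0.8481 × 13.0000% + 0.0743 × 2.7898% + 0.0775 × 2.0509% = 11.3919%.

11.39%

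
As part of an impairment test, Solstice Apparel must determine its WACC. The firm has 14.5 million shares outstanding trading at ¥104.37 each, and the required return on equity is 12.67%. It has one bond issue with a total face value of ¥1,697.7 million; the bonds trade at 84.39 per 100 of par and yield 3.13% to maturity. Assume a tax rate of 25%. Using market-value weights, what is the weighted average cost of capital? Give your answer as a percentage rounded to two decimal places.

7.65%

Market value of equity E = 104.37 × 14.5m = 1513.365m. Market value of debt D = 1697.7m × 84.39/100 = 1432.68903m.
Total capital V = 1513.365 + 1432.68903 = 2946.05403.
Equity: weight = 1513.365/2946.05403 = 0.5137; cost = 12.67%.
Bonds outstanding: weight = 1432.68903/2946.05403 = 0.4863; after-tax cost = 3.13% × (1 − 25%) = 2.3475%.
WACC = 0.5137 × 12.6700% + 0.4863 × 2.3475% = 7.6501%.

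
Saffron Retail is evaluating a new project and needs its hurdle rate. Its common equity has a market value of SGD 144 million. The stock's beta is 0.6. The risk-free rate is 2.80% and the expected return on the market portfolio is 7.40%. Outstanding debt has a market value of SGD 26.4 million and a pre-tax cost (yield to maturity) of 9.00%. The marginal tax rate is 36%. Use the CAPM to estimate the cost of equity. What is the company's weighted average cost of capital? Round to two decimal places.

5.59%

Market risk premium = 7.4% − 2.8% = 4.6%.
Cost of equity via CAPM: Re = 2.8% + 0.6 × 4.6% = 5.5600%.
Total capital V = 144 + 26.4 = 170.4.
Equity: weight = 144/170.4 = 0.8451; cost = 5.56%.
Debt: weight = 26.4/170.4 = 0.1549; after-tax cost = 9% × (1 − 36%) = 5.7600%.
WACC = 0.8451 × 5.5600% + 0.1549 × 5.7600% = 5.5910%.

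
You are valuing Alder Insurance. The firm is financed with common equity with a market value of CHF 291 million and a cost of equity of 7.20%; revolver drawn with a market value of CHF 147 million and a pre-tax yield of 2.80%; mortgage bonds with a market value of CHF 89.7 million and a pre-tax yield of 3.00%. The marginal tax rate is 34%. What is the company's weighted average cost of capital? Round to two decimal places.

4.82%

Total capital V = 291 + 147 + 89.7 = 527.7.
Equity: weight = 291/527.7 = 0.5514; cost = 7.2%.
Revolver drawn: weight = 147/527.7 = 0.2786; after-tax cost = 2.8% × (1 − 34%) = 1.8480%.
Mortgage bonds: weight = 89.7/527.7 = 0.1700; after-tax cost = 3% × (1 − 34%) = 1.9800%.
WACC = 0.5514 × 7.2000% + 0.2786 × 1.8480% + 0.1700 × 1.9800% = 4.8218%.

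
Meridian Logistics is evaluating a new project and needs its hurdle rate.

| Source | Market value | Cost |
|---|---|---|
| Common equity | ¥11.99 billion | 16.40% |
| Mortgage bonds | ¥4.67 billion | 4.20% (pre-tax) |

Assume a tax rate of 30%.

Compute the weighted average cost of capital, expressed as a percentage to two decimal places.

Total capital V = 11.99 + 4.67 = 16.66.
Equity: weight = 11.99/16.66 = 0.7197; cost = 16.4%.
Mortgage bonds: weight = 4.67/16.66 = 0.2803; after-tax cost = 4.2% × (1 − 30%) = 2.9400%.
WACC = 0.7197 × 16.4000% + 0.2803 × 2.9400% = 12.6270%.

12.63%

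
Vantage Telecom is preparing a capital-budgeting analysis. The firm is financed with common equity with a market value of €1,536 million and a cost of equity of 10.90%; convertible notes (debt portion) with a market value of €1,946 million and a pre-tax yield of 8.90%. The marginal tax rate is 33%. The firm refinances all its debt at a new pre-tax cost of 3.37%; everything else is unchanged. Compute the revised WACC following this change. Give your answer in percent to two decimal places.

6.07%

After the change:
Total capital V = 1536 + 1946 = 3482.
Equity: weight = 1536/3482 = 0.4411; cost = 10.9%.
Convertible notes (debt portion): weight = 1946/3482 = 0.5589; after-tax cost = 3.37% × (1 − 33%) = 2.2579%.
WACC = 0.4411 × 10.9000% + 0.5589 × 2.2579% = 6.0702%.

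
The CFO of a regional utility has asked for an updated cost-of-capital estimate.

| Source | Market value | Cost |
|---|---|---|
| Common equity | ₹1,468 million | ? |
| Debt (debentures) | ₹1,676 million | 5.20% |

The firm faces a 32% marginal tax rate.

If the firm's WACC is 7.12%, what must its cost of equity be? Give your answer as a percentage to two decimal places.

Total capital V = 1468 + 1676 = 3144.
Equity weight = 1468/3144 = 0.4669.
Debentures weight = 1676/3144 = 0.5331.
Debt contribution = 0.5331 × 5.2% × (1 − 32%) = 1.8850%.
Required equity contribution = 7.12% − 1.8850% = 5.2350%.
Re = 5.2350% / 0.4669 = 11.2118%.

11.21%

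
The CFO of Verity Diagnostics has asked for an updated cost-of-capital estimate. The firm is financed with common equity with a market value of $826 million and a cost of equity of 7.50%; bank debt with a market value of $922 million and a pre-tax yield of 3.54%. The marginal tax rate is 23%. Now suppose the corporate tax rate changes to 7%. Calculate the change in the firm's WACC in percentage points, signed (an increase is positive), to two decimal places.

+0.30 pp

Current WACC:
Total capital V = 826 + 922 = 1748.
Equity: weight = 826/1748 = 0.4725; cost = 7.5%.
Bank debt: weight = 922/1748 = 0.5275; after-tax cost = 3.54% × (1 − 23%) = 2.7258%.
WACC = 0.4725 × 7.5000% + 0.5275 × 2.7258% = 4.9818%.
After the change:
Total capital V = 826 + 922 = 1748.
Equity: weight = 826/1748 = 0.4725; cost = 7.5%.
Bank debt: weight = 922/1748 = 0.5275; after-tax cost = 3.54% × (1 − 7%) = 3.2922%.
WACC = 0.4725 × 7.5000% + 0.5275 × 3.2922% = 5.2806%.
Change in WACC = 5.2806% − 4.9818% = 0.2988 pp.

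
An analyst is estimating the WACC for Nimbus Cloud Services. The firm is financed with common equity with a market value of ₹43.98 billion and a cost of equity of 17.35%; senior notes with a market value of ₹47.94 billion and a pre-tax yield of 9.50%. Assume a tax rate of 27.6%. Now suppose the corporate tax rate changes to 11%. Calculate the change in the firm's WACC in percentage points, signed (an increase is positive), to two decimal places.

+0.82 pp

Current WACC:
Total capital V = 43.98 + 47.94 = 91.92.
Equity: weight = 43.98/91.92 = 0.4785; cost = 17.35%.
Senior notes: weight = 47.94/91.92 = 0.5215; after-tax cost = 9.5% × (1 − 27.6%) = 6.8780%.
WACC = 0.4785 × 17.3500% + 0.5215 × 6.8780% = 11.8884%.
After the change:
Total capital V = 43.98 + 47.94 = 91.92.
Equity: weight = 43.98/91.92 = 0.4785; cost = 17.35%.
Senior notes: weight = 47.94/91.92 = 0.5215; after-tax cost = 9.5% × (1 − 11%) = 8.4550%.
WACC = 0.4785 × 17.3500% + 0.5215 × 8.4550% = 12.7109%.
Change in WACC = 12.7109% − 11.8884% = 0.8225 pp.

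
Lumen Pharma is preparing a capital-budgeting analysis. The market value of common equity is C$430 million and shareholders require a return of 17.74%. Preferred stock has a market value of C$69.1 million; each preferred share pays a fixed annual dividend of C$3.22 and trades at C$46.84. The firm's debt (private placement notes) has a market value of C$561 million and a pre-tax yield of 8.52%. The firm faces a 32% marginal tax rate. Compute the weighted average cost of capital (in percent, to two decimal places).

10.71%

Cost of preferred: Rp = 3.22 / 46.84 = 6.8745%.
Total capital V = 430 + 69.1 + 561 = 1060.1.
Equity: weight = 430/1060.1 = 0.4056; cost = 17.74%.
Preferred: weight = 69.1/1060.1 = 0.0652; cost = 6.8745%.
Private placement notes: weight = 561/1060.1 = 0.5292; after-tax cost = 8.52% × (1 − 32%) = 5.7936%.
WACC = 0.4056 × 17.7400% + 0.0652 × 6.8745% + 0.5292 × 5.7936% = 10.7098%.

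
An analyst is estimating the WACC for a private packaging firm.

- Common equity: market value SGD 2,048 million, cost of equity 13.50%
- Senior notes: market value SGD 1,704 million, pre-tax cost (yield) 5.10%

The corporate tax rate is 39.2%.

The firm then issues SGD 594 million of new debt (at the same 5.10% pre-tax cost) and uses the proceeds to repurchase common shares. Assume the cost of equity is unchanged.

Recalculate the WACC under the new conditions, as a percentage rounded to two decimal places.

7.13%

After the change:
Total capital V = 1454 + 2298 = 3752.
Equity: weight = 1454/3752 = 0.3875; cost = 13.5%.
Senior notes: weight = 2298/3752 = 0.6125; after-tax cost = 5.1% × (1 − 39.2%) = 3.1008%.
WACC = 0.3875 × 13.5000% + 0.6125 × 3.1008% = 7.1308%.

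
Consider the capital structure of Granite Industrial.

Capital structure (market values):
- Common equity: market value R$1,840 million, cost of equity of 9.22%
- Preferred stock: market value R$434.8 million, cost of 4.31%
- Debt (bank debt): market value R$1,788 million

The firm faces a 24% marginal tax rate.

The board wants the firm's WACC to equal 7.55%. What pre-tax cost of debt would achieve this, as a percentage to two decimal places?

8.71%

Total capital V = 1840 + 434.8 + 1788 = 4062.8.
Equity weight = 1840/4062.8 = 0.4529.
Preferred weight = 434.8/4062.8 = 0.1070.
Bank debt weight = 1788/4062.8 = 0.4401.
Equity contribution = 0.4529 × 9.22% = 4.1756%.
Preferred contribution = 0.1070 × 4.31% = 0.4613%.
Remaining for debt = 7.55% − 4.6369% = 2.9131%.
Rd × (1 − 24%) × 0.4401 = 2.9131%  ⇒  Rd = 8.7096%.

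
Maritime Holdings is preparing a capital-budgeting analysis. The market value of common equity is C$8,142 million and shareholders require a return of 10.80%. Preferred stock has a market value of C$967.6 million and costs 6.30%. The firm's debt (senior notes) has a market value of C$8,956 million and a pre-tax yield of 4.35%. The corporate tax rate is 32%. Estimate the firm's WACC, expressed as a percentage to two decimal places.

Total capital V = 8142 + 967.6 + 8956 = 18065.6.
Equity: weight = 8142/18065.6 = 0.4507; cost = 10.8%.
Preferred: weight = 967.6/18065.6 = 0.0536; cost = 6.3%.
Senior notes: weight = 8956/18065.6 = 0.4957; after-tax cost = 4.35% × (1 − 32%) = 2.9580%.
WACC = 0.4507 × 10.8000% + 0.0536 × 6.3000% + 0.4957 × 2.9580% = 6.6713%.

6.67%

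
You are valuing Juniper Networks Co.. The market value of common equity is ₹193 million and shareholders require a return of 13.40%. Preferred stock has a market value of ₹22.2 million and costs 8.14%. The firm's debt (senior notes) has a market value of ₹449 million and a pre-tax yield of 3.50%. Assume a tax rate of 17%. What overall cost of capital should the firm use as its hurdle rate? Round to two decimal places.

6.13%

Total capital V = 193 + 22.2 + 449 = 664.2.
Equity: weight = 193/664.2 = 0.2906; cost = 13.4%.
Preferred: weight = 22.2/664.2 = 0.0334; cost = 8.14%.
Senior notes: weight = 449/664.2 = 0.6760; after-tax cost = 3.5% × (1 − 17%) = 2.9050%.
WACC = 0.2906 × 13.4000% + 0.0334 × 8.1400% + 0.6760 × 2.9050% = 6.1296%.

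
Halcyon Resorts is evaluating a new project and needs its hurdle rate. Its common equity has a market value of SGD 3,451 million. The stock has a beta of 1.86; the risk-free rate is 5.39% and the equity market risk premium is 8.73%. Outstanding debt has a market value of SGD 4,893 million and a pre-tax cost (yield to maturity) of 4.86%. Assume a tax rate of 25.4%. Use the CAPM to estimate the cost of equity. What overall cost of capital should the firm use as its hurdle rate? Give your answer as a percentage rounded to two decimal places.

11.07%

Cost of equity via CAPM: Re = 5.39% + 1.86 × 8.73% = 21.6278%.
Total capital V = 3451 + 4893 = 8344.
Equity: weight = 3451/8344 = 0.4136; cost = 21.6278%.
Debt: weight = 4893/8344 = 0.5864; after-tax cost = 4.86% × (1 − 25.4%) = 3.6256%.
WACC = 0.4136 × 21.6278% + 0.5864 × 3.6256% = 11.0711%.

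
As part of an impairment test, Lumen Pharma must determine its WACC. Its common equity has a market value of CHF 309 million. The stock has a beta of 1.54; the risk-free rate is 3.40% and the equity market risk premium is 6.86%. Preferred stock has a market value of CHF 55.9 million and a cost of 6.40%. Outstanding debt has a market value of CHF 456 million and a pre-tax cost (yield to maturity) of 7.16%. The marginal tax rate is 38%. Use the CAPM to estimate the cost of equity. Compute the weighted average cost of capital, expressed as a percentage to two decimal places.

8.16%

Cost of equity via CAPM: Re = 3.4% + 1.54 × 6.86% = 13.9644%.
Total capital V = 309 + 55.9 + 456 = 820.9.
Equity: weight = 309/820.9 = 0.3764; cost = 13.9644%.
Preferred: weight = 55.9/820.9 = 0.0681; cost = 6.4%.
Debt: weight = 456/820.9 = 0.5555; after-tax cost = 7.16% × (1 − 38%) = 4.4392%.
WACC = 0.3764 × 13.9644% + 0.0681 × 6.4000% + 0.5555 × 4.4392% = 8.1582%.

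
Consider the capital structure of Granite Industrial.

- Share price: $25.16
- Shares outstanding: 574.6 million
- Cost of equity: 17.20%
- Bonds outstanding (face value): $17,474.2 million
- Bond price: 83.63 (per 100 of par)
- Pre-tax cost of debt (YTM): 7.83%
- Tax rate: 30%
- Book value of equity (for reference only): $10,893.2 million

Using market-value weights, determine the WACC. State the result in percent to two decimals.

11.31%

Market value of equity E = 25.16 × 574.6m = 14456.936m. Market value of debt D = 17474.2m × 83.63/100 = 14613.67346m.
Total capital V = 14456.936 + 14613.67346 = 29070.60946.
Equity: weight = 14456.936/29070.60946 = 0.4973; cost = 17.2%.
Bonds outstanding: weight = 14613.67346/29070.60946 = 0.5027; after-tax cost = 7.83% × (1 − 30%) = 5.4810%.
WACC = 0.4973 × 17.2000% + 0.5027 × 5.4810% = 11.3089%.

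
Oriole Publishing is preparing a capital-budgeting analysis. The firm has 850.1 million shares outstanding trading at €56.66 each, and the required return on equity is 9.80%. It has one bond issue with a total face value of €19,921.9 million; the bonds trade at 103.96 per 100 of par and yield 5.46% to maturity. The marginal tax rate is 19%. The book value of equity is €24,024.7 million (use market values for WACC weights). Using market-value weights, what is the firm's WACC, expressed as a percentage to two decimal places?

Market value of equity E = 56.66 × 850.1m = 48166.666m. Market value of debt D = 19921.9m × 103.96/100 = 20710.80724m.
Total capital V = 48166.666 + 20710.80724 = 68877.47324.
Equity: weight = 48166.666/68877.47324 = 0.6993; cost = 9.8%.
Bonds outstanding: weight = 20710.80724/68877.47324 = 0.3007; after-tax cost = 5.46% × (1 − 19%) = 4.4226%.
WACC = 0.6993 × 9.8000% + 0.3007 × 4.4226% = 8.1831%.

8.18%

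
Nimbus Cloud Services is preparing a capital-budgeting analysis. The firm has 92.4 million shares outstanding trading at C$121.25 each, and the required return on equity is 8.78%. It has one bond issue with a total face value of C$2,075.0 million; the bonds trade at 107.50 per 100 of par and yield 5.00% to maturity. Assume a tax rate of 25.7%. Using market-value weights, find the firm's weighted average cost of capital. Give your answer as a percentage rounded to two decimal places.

7.94%

Market value of equity E = 121.25 × 92.4m = 11203.5m. Market value of debt D = 2075m × 107.5/100 = 2230.625m.
Total capital V = 11203.5 + 2230.625 = 13434.125.
Equity: weight = 11203.5/13434.125 = 0.8340; cost = 8.78%.
Bonds outstanding: weight = 2230.625/13434.125 = 0.1660; after-tax cost = 5% × (1 − 25.7%) = 3.7150%.
WACC = 0.8340 × 8.7800% + 0.1660 × 3.7150% = 7.9390%.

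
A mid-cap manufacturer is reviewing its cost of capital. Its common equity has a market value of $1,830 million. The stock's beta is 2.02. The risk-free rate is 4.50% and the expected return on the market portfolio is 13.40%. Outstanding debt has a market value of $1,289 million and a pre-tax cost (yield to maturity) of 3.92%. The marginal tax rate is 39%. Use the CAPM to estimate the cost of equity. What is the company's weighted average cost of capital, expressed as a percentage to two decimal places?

Market risk premium = 13.4% − 4.5% = 8.9%.
Cost of equity via CAPM: Re = 4.5% + 2.02 × 8.9% = 22.4780%.
Total capital V = 1830 + 1289 = 3119.
Equity: weight = 1830/3119 = 0.5867; cost = 22.478%.
Debt: weight = 1289/3119 = 0.4133; after-tax cost = 3.92% × (1 − 39%) = 2.3912%.
WACC = 0.5867 × 22.4780% + 0.4133 × 2.3912% = 14.1767%.

14.18%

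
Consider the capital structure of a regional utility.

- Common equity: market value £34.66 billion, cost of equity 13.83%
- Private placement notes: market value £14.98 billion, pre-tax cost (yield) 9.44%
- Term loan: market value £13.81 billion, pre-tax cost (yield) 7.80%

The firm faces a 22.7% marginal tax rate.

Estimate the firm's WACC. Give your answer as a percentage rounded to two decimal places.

10.59%

Total capital V = 34.66 + 14.98 + 13.81 = 63.45.
Equity: weight = 34.66/63.45 = 0.5463; cost = 13.83%.
Private placement notes: weight = 14.98/63.45 = 0.2361; after-tax cost = 9.44% × (1 − 22.7%) = 7.2971%.
Term loan: weight = 13.81/63.45 = 0.2177; after-tax cost = 7.8% × (1 − 22.7%) = 6.0294%.
WACC = 0.5463 × 13.8300% + 0.2361 × 7.2971% + 0.2177 × 6.0294% = 10.5898%.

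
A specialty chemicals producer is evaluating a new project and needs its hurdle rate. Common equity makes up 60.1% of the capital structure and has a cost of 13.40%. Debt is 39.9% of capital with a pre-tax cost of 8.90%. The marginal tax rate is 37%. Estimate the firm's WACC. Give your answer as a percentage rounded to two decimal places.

10.29%

After-tax cost of debt = 8.9% × (1 − 37%) = 5.6070%.
WACC = 0.601 × 13.4000% + 0.399 × 5.6070% = 10.2906%.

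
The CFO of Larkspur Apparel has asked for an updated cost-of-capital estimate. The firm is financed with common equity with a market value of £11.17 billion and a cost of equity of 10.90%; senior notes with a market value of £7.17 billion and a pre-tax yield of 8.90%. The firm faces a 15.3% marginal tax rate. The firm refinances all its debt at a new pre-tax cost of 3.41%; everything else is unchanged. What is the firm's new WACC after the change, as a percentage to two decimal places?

7.77%

After the change:
Total capital V = 11.17 + 7.17 = 18.34.
Equity: weight = 11.17/18.34 = 0.6091; cost = 10.9%.
Senior notes: weight = 7.17/18.34 = 0.3909; after-tax cost = 3.41% × (1 − 15.3%) = 2.8883%.
WACC = 0.6091 × 10.9000% + 0.3909 × 2.8883% = 7.7678%.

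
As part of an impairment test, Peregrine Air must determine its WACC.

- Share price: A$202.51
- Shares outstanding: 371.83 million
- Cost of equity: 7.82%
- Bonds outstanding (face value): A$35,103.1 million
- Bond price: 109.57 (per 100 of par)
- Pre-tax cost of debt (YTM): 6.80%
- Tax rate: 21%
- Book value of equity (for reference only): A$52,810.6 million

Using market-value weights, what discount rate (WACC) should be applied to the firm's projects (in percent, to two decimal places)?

6.99%

Market value of equity E = 202.51 × 371.83m = 75299.2933m. Market value of debt D = 35103.1m × 109.57/100 = 38462.46667m.
Total capital V = 75299.2933 + 38462.46667 = 113761.75997.
Equity: weight = 75299.2933/113761.75997 = 0.6619; cost = 7.82%.
Bonds outstanding: weight = 38462.46667/113761.75997 = 0.3381; after-tax cost = 6.8% × (1 − 21%) = 5.3720%.
WACC = 0.6619 × 7.8200% + 0.3381 × 5.3720% = 6.9923%.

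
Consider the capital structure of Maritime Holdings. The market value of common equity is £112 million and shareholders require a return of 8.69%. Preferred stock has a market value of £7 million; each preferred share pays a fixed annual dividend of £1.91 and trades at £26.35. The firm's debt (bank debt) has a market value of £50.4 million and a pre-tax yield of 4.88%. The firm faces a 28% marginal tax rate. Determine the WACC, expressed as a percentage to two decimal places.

Cost of preferred: Rp = 1.91 / 26.35 = 7.2486%.
Total capital V = 112 + 7 + 50.4 = 169.4.
Equity: weight = 112/169.4 = 0.6612; cost = 8.69%.
Preferred: weight = 7/169.4 = 0.0413; cost = 7.2486%.
Bank debt: weight = 50.4/169.4 = 0.2975; after-tax cost = 4.88% × (1 − 28%) = 3.5136%.
WACC = 0.6612 × 8.6900% + 0.0413 × 7.2486% + 0.2975 × 3.5136% = 7.0904%.

7.09%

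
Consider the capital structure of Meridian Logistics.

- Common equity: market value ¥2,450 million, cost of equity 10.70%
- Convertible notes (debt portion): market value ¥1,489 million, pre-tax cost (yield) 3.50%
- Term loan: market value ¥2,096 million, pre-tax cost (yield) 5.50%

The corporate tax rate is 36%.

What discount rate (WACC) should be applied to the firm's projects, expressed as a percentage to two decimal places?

Total capital V = 2450 + 1489 + 2096 = 6035.
Equity: weight = 2450/6035 = 0.4060; cost = 10.7%.
Convertible notes (debt portion): weight = 1489/6035 = 0.2467; after-tax cost = 3.5% × (1 − 36%) = 2.2400%.
Term loan: weight = 2096/6035 = 0.3473; after-tax cost = 5.5% × (1 − 36%) = 3.5200%.
WACC = 0.4060 × 10.7000% + 0.2467 × 2.2400% + 0.3473 × 3.5200% = 6.1190%.

6.12%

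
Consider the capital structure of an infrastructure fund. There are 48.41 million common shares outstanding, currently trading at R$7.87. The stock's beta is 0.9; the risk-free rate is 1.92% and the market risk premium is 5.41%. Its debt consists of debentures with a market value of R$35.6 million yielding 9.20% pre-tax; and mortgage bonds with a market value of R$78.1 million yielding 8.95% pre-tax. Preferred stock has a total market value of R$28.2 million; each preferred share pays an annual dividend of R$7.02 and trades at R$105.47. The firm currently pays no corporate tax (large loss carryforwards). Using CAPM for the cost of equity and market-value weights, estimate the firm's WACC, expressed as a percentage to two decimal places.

Cost of equity via CAPM: Re = 1.92% + 0.9 × 5.41% = 6.7890%.
Cost of preferred: Rp = 7.02 / 105.47 = 6.6559%.
Market value of equity E = 7.87 × 48.41m = 380.9867m.
Total capital V = 380.9867 + 28.2 + 35.6 + 78.1 = 522.8867.
Equity: weight = 380.9867/522.8867 = 0.7286; cost = 6.789%.
Preferred: weight = 28.2/522.8867 = 0.0539; cost = 6.6559%.
Debentures: weight = 35.6/522.8867 = 0.0681; after-tax cost = 9.2% × (1 − 0%) = 9.2000%.
Mortgage bonds: weight = 78.1/522.8867 = 0.1494; after-tax cost = 8.95% × (1 − 0%) = 8.9500%.
WACC = 0.7286 × 6.7890% + 0.0539 × 6.6559% + 0.0681 × 9.2000% + 0.1494 × 8.9500% = 7.2687%.

7.27%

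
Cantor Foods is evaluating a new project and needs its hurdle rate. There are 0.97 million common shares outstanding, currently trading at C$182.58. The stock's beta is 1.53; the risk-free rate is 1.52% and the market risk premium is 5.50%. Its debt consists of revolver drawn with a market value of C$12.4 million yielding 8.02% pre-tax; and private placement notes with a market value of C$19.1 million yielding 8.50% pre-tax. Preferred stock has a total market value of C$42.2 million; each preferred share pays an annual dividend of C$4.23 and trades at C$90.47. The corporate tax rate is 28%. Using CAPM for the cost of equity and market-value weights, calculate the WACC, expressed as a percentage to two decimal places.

8.55%

Cost of equity via CAPM: Re = 1.52% + 1.53 × 5.5% = 9.9350%.
Cost of preferred: Rp = 4.23 / 90.47 = 4.6756%.
Market value of equity E = 182.58 × 0.97m = 177.1026m.
Total capital V = 177.1026 + 42.2 + 12.4 + 19.1 = 250.8026.
Equity: weight = 177.1026/250.8026 = 0.7061; cost = 9.935%.
Preferred: weight = 42.2/250.8026 = 0.1683; cost = 4.6756%.
Revolver drawn: weight = 12.4/250.8026 = 0.0494; after-tax cost = 8.02% × (1 − 28%) = 5.7744%.
Private placement notes: weight = 19.1/250.8026 = 0.0762; after-tax cost = 8.5% × (1 − 28%) = 6.1200%.
WACC = 0.7061 × 9.9350% + 0.1683 × 4.6756% + 0.0494 × 5.7744% + 0.0762 × 6.1200% = 8.5538%.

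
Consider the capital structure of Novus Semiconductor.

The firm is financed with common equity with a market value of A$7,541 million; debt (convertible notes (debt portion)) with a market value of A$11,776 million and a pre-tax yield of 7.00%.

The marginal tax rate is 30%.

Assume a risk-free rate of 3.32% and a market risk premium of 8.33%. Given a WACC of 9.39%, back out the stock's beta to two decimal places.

Total capital V = 7541 + 11776 = 19317.
Equity weight = 7541/19317 = 0.3904.
Convertible notes (debt portion) weight = 11776/19317 = 0.6096.
Debt contribution = 0.6096 × 7% × (1 − 30%) = 2.9871%.
Required equity contribution = 9.39% − 2.9871% = 6.4029%  ⇒  Re = 16.4016%.
CAPM: 16.4016% = 3.32% + β × 8.33%  ⇒  β = 1.5704.

1.57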